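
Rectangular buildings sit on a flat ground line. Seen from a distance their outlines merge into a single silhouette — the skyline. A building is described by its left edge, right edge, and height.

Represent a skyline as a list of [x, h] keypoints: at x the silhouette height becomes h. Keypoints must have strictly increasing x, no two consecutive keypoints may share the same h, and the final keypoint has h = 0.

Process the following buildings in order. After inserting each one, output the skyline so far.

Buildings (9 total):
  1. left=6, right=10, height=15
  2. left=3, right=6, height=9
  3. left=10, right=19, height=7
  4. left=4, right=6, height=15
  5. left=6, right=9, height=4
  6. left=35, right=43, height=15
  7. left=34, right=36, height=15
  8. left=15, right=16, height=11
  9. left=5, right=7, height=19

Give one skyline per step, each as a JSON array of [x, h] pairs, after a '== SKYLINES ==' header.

== SKYLINES ==
[[6,15],[10,0]]
[[3,9],[6,15],[10,0]]
[[3,9],[6,15],[10,7],[19,0]]
[[3,9],[4,15],[10,7],[19,0]]
[[3,9],[4,15],[10,7],[19,0]]
[[3,9],[4,15],[10,7],[19,0],[35,15],[43,0]]
[[3,9],[4,15],[10,7],[19,0],[34,15],[43,0]]
[[3,9],[4,15],[10,7],[15,11],[16,7],[19,0],[34,15],[43,0]]
[[3,9],[4,15],[5,19],[7,15],[10,7],[15,11],[16,7],[19,0],[34,15],[43,0]]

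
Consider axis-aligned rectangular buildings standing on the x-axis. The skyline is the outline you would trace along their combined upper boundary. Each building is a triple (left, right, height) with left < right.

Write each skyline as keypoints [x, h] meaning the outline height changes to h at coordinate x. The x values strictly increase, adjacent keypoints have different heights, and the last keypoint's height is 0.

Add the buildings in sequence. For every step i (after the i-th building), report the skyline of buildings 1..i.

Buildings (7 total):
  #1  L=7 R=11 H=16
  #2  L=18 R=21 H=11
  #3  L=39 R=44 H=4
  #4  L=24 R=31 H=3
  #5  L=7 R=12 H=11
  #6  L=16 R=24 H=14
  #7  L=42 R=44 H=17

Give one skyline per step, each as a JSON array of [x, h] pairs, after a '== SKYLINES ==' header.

== SKYLINES ==
[[7,16],[11,0]]
[[7,16],[11,0],[18,11],[21,0]]
[[7,16],[11,0],[18,11],[21,0],[39,4],[44,0]]
[[7,16],[11,0],[18,11],[21,0],[24,3],[31,0],[39,4],[44,0]]
[[7,16],[11,11],[12,0],[18,11],[21,0],[24,3],[31,0],[39,4],[44,0]]
[[7,16],[11,11],[12,0],[16,14],[24,3],[31,0],[39,4],[44,0]]
[[7,16],[11,11],[12,0],[16,14],[24,3],[31,0],[39,4],[42,17],[44,0]]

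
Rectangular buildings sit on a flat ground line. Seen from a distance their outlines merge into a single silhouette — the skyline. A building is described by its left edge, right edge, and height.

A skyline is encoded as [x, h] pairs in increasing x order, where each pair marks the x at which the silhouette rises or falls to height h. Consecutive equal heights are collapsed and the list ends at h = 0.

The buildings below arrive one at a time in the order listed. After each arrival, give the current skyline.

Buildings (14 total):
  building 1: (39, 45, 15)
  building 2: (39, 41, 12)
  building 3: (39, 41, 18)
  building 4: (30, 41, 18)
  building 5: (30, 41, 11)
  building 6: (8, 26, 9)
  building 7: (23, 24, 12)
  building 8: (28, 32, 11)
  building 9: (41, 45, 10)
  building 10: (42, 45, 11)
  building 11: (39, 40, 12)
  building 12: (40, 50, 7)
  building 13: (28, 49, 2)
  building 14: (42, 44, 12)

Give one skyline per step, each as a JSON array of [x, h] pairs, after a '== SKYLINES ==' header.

== SKYLINES ==
[[39,15],[45,0]]
[[39,15],[45,0]]
[[39,18],[41,15],[45,0]]
[[30,18],[41,15],[45,0]]
[[30,18],[41,15],[45,0]]
[[8,9],[26,0],[30,18],[41,15],[45,0]]
[[8,9],[23,12],[24,9],[26,0],[30,18],[41,15],[45,0]]
[[8,9],[23,12],[24,9],[26,0],[28,11],[30,18],[41,15],[45,0]]
[[8,9],[23,12],[24,9],[26,0],[28,11],[30,18],[41,15],[45,0]]
[[8,9],[23,12],[24,9],[26,0],[28,11],[30,18],[41,15],[45,0]]
[[8,9],[23,12],[24,9],[26,0],[28,11],[30,18],[41,15],[45,0]]
[[8,9],[23,12],[24,9],[26,0],[28,11],[30,18],[41,15],[45,7],[50,0]]
[[8,9],[23,12],[24,9],[26,0],[28,11],[30,18],[41,15],[45,7],[50,0]]
[[8,9],[23,12],[24,9],[26,0],[28,11],[30,18],[41,15],[45,7],[50,0]]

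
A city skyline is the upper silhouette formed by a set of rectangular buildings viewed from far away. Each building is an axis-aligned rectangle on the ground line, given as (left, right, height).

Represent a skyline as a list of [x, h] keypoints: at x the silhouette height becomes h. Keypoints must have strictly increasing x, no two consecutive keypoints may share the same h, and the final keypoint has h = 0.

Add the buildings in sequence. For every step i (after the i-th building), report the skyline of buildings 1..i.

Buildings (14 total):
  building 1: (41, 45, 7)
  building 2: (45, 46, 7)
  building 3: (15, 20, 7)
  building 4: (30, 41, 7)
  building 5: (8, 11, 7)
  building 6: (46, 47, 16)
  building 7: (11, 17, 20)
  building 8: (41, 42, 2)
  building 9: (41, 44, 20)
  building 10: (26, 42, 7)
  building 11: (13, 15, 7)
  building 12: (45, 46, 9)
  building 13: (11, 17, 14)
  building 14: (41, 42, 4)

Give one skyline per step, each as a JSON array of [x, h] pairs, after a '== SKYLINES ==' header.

== SKYLINES ==
[[41,7],[45,0]]
[[41,7],[46,0]]
[[15,7],[20,0],[41,7],[46,0]]
[[15,7],[20,0],[30,7],[46,0]]
[[8,7],[11,0],[15,7],[20,0],[30,7],[46,0]]
[[8,7],[11,0],[15,7],[20,0],[30,7],[46,16],[47,0]]
[[8,7],[11,20],[17,7],[20,0],[30,7],[46,16],[47,0]]
[[8,7],[11,20],[17,7],[20,0],[30,7],[46,16],[47,0]]
[[8,7],[11,20],[17,7],[20,0],[30,7],[41,20],[44,7],[46,16],[47,0]]
[[8,7],[11,20],[17,7],[20,0],[26,7],[41,20],[44,7],[46,16],[47,0]]
[[8,7],[11,20],[17,7],[20,0],[26,7],[41,20],[44,7],[46,16],[47,0]]
[[8,7],[11,20],[17,7],[20,0],[26,7],[41,20],[44,7],[45,9],[46,16],[47,0]]
[[8,7],[11,20],[17,7],[20,0],[26,7],[41,20],[44,7],[45,9],[46,16],[47,0]]
[[8,7],[11,20],[17,7],[20,0],[26,7],[41,20],[44,7],[45,9],[46,16],[47,0]]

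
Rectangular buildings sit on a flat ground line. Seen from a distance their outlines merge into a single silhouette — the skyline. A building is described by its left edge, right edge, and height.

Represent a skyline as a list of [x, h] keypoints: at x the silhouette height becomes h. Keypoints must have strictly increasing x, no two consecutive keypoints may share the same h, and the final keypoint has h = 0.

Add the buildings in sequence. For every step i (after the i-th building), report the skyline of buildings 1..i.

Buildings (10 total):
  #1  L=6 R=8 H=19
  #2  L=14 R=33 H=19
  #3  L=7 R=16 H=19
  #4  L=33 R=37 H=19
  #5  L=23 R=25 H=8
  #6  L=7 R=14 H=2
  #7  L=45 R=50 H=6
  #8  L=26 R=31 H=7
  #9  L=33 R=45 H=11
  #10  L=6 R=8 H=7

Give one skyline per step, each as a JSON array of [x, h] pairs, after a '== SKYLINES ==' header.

== SKYLINES ==
[[6,19],[8,0]]
[[6,19],[8,0],[14,19],[33,0]]
[[6,19],[33,0]]
[[6,19],[37,0]]
[[6,19],[37,0]]
[[6,19],[37,0]]
[[6,19],[37,0],[45,6],[50,0]]
[[6,19],[37,0],[45,6],[50,0]]
[[6,19],[37,11],[45,6],[50,0]]
[[6,19],[37,11],[45,6],[50,0]]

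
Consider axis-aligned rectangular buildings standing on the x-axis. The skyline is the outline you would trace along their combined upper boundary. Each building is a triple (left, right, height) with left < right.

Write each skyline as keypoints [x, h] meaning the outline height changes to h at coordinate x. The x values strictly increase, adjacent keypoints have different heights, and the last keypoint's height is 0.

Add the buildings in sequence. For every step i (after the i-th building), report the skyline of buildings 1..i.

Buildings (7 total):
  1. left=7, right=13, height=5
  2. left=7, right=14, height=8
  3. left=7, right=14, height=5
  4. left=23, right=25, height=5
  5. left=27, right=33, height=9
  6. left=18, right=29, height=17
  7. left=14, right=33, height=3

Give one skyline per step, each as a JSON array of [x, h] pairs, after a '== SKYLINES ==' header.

== SKYLINES ==
[[7,5],[13,0]]
[[7,8],[14,0]]
[[7,8],[14,0]]
[[7,8],[14,0],[23,5],[25,0]]
[[7,8],[14,0],[23,5],[25,0],[27,9],[33,0]]
[[7,8],[14,0],[18,17],[29,9],[33,0]]
[[7,8],[14,3],[18,17],[29,9],[33,0]]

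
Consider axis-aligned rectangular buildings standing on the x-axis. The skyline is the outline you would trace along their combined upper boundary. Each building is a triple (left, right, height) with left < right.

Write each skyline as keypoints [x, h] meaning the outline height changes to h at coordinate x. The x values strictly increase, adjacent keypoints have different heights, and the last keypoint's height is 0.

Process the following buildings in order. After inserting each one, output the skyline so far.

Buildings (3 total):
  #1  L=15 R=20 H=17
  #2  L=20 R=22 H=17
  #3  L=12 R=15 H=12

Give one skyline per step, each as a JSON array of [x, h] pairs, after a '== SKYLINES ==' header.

== SKYLINES ==
[[15,17],[20,0]]
[[15,17],[22,0]]
[[12,12],[15,17],[22,0]]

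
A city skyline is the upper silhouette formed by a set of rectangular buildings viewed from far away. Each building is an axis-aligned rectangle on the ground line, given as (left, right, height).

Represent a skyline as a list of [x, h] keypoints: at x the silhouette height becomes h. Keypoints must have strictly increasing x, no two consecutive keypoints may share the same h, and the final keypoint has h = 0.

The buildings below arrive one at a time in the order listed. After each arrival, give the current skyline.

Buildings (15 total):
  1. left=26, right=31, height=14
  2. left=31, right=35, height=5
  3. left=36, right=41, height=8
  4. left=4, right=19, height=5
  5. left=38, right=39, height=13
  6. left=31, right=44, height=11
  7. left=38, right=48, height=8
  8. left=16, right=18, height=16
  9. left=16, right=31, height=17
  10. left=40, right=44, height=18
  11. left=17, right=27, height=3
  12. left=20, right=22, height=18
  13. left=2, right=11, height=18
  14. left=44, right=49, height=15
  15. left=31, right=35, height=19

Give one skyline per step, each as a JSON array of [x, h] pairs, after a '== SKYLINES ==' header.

== SKYLINES ==
[[26,14],[31,0]]
[[26,14],[31,5],[35,0]]
[[26,14],[31,5],[35,0],[36,8],[41,0]]
[[4,5],[19,0],[26,14],[31,5],[35,0],[36,8],[41,0]]
[[4,5],[19,0],[26,14],[31,5],[35,0],[36,8],[38,13],[39,8],[41,0]]
[[4,5],[19,0],[26,14],[31,11],[38,13],[39,11],[44,0]]
[[4,5],[19,0],[26,14],[31,11],[38,13],[39,11],[44,8],[48,0]]
[[4,5],[16,16],[18,5],[19,0],[26,14],[31,11],[38,13],[39,11],[44,8],[48,0]]
[[4,5],[16,17],[31,11],[38,13],[39,11],[44,8],[48,0]]
[[4,5],[16,17],[31,11],[38,13],[39,11],[40,18],[44,8],[48,0]]
[[4,5],[16,17],[31,11],[38,13],[39,11],[40,18],[44,8],[48,0]]
[[4,5],[16,17],[20,18],[22,17],[31,11],[38,13],[39,11],[40,18],[44,8],[48,0]]
[[2,18],[11,5],[16,17],[20,18],[22,17],[31,11],[38,13],[39,11],[40,18],[44,8],[48,0]]
[[2,18],[11,5],[16,17],[20,18],[22,17],[31,11],[38,13],[39,11],[40,18],[44,15],[49,0]]
[[2,18],[11,5],[16,17],[20,18],[22,17],[31,19],[35,11],[38,13],[39,11],[40,18],[44,15],[49,0]]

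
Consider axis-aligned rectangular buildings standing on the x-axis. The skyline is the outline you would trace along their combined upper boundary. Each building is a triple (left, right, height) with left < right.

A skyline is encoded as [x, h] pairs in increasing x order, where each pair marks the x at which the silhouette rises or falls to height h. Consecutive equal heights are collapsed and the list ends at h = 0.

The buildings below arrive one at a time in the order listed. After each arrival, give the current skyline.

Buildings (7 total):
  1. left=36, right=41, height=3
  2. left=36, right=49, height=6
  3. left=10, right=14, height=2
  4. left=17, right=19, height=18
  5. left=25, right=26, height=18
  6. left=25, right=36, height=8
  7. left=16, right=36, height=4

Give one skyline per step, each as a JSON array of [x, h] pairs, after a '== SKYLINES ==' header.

== SKYLINES ==
[[36,3],[41,0]]
[[36,6],[49,0]]
[[10,2],[14,0],[36,6],[49,0]]
[[10,2],[14,0],[17,18],[19,0],[36,6],[49,0]]
[[10,2],[14,0],[17,18],[19,0],[25,18],[26,0],[36,6],[49,0]]
[[10,2],[14,0],[17,18],[19,0],[25,18],[26,8],[36,6],[49,0]]
[[10,2],[14,0],[16,4],[17,18],[19,4],[25,18],[26,8],[36,6],[49,0]]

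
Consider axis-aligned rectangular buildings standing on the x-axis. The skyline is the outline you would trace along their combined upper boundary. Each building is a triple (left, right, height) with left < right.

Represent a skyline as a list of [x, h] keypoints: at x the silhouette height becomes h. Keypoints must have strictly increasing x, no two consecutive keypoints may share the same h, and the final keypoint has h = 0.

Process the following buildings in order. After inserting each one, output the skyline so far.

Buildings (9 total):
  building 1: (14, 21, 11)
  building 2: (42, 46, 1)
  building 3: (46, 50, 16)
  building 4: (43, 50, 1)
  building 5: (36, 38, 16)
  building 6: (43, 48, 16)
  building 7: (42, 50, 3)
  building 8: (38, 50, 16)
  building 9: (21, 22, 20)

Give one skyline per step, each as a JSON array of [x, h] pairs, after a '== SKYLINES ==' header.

== SKYLINES ==
[[14,11],[21,0]]
[[14,11],[21,0],[42,1],[46,0]]
[[14,11],[21,0],[42,1],[46,16],[50,0]]
[[14,11],[21,0],[42,1],[46,16],[50,0]]
[[14,11],[21,0],[36,16],[38,0],[42,1],[46,16],[50,0]]
[[14,11],[21,0],[36,16],[38,0],[42,1],[43,16],[50,0]]
[[14,11],[21,0],[36,16],[38,0],[42,3],[43,16],[50,0]]
[[14,11],[21,0],[36,16],[50,0]]
[[14,11],[21,20],[22,0],[36,16],[50,0]]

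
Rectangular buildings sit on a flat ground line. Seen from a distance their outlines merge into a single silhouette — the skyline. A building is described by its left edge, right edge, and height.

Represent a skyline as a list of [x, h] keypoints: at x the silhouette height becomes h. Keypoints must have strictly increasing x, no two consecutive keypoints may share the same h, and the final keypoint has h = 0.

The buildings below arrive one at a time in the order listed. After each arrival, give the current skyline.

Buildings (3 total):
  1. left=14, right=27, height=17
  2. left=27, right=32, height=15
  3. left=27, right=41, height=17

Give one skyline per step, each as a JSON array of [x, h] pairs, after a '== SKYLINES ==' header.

== SKYLINES ==
[[14,17],[27,0]]
[[14,17],[27,15],[32,0]]
[[14,17],[41,0]]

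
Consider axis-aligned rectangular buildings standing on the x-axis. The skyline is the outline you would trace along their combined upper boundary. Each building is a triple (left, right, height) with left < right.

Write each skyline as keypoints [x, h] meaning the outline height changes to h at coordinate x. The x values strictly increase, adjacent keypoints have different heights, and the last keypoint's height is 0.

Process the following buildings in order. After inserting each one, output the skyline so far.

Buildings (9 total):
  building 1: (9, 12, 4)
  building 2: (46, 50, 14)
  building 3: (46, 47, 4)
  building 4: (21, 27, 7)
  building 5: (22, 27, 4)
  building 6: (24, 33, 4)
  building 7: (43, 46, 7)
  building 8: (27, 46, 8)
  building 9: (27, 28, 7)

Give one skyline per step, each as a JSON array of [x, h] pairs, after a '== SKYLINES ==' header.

== SKYLINES ==
[[9,4],[12,0]]
[[9,4],[12,0],[46,14],[50,0]]
[[9,4],[12,0],[46,14],[50,0]]
[[9,4],[12,0],[21,7],[27,0],[46,14],[50,0]]
[[9,4],[12,0],[21,7],[27,0],[46,14],[50,0]]
[[9,4],[12,0],[21,7],[27,4],[33,0],[46,14],[50,0]]
[[9,4],[12,0],[21,7],[27,4],[33,0],[43,7],[46,14],[50,0]]
[[9,4],[12,0],[21,7],[27,8],[46,14],[50,0]]
[[9,4],[12,0],[21,7],[27,8],[46,14],[50,0]]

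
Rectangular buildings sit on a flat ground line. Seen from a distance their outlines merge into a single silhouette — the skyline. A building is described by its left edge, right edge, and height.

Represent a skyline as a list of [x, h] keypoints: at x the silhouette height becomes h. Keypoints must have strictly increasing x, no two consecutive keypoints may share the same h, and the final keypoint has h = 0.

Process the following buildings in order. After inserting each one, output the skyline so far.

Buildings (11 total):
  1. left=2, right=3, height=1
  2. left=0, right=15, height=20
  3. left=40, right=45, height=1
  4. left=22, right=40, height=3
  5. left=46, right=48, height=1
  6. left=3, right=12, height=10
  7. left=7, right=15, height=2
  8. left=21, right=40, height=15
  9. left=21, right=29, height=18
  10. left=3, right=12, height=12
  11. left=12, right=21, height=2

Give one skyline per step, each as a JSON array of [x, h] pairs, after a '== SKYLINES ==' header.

== SKYLINES ==
[[2,1],[3,0]]
[[0,20],[15,0]]
[[0,20],[15,0],[40,1],[45,0]]
[[0,20],[15,0],[22,3],[40,1],[45,0]]
[[0,20],[15,0],[22,3],[40,1],[45,0],[46,1],[48,0]]
[[0,20],[15,0],[22,3],[40,1],[45,0],[46,1],[48,0]]
[[0,20],[15,0],[22,3],[40,1],[45,0],[46,1],[48,0]]
[[0,20],[15,0],[21,15],[40,1],[45,0],[46,1],[48,0]]
[[0,20],[15,0],[21,18],[29,15],[40,1],[45,0],[46,1],[48,0]]
[[0,20],[15,0],[21,18],[29,15],[40,1],[45,0],[46,1],[48,0]]
[[0,20],[15,2],[21,18],[29,15],[40,1],[45,0],[46,1],[48,0]]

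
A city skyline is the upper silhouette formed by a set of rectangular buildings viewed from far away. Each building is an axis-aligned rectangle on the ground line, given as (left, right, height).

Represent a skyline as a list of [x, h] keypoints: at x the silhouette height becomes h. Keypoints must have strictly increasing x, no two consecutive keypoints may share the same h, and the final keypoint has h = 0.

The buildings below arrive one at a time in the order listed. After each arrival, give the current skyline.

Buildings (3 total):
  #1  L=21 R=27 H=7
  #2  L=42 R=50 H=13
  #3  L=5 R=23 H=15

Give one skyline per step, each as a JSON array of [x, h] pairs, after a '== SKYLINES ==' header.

== SKYLINES ==
[[21,7],[27,0]]
[[21,7],[27,0],[42,13],[50,0]]
[[5,15],[23,7],[27,0],[42,13],[50,0]]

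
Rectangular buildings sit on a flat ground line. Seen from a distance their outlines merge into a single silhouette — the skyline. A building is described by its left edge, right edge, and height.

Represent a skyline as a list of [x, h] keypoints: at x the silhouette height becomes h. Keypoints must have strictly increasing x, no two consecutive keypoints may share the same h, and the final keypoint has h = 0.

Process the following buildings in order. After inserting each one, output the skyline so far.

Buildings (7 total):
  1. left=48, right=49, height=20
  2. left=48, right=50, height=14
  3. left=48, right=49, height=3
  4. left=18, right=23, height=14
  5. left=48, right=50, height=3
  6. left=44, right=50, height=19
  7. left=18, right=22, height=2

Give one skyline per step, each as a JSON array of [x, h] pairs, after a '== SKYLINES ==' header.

== SKYLINES ==
[[48,20],[49,0]]
[[48,20],[49,14],[50,0]]
[[48,20],[49,14],[50,0]]
[[18,14],[23,0],[48,20],[49,14],[50,0]]
[[18,14],[23,0],[48,20],[49,14],[50,0]]
[[18,14],[23,0],[44,19],[48,20],[49,19],[50,0]]
[[18,14],[23,0],[44,19],[48,20],[49,19],[50,0]]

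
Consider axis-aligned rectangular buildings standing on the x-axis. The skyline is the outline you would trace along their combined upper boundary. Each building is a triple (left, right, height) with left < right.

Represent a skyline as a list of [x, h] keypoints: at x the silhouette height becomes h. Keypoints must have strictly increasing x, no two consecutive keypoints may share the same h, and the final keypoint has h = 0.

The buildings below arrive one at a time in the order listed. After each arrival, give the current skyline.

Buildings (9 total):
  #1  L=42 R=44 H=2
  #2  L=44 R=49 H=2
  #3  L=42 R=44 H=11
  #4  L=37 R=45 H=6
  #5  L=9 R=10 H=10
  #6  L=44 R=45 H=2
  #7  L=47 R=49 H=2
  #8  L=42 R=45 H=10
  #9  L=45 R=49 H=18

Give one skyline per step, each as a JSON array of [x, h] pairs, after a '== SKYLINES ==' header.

== SKYLINES ==
[[42,2],[44,0]]
[[42,2],[49,0]]
[[42,11],[44,2],[49,0]]
[[37,6],[42,11],[44,6],[45,2],[49,0]]
[[9,10],[10,0],[37,6],[42,11],[44,6],[45,2],[49,0]]
[[9,10],[10,0],[37,6],[42,11],[44,6],[45,2],[49,0]]
[[9,10],[10,0],[37,6],[42,11],[44,6],[45,2],[49,0]]
[[9,10],[10,0],[37,6],[42,11],[44,10],[45,2],[49,0]]
[[9,10],[10,0],[37,6],[42,11],[44,10],[45,18],[49,0]]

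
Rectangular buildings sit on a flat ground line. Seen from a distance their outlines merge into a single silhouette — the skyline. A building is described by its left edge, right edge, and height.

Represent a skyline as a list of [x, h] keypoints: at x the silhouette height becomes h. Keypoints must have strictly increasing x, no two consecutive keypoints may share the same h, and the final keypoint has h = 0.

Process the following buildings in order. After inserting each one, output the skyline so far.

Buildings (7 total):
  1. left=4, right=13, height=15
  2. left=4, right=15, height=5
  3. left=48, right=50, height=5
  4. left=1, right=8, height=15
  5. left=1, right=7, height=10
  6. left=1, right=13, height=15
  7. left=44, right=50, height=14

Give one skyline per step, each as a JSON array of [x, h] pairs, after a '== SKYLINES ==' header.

== SKYLINES ==
[[4,15],[13,0]]
[[4,15],[13,5],[15,0]]
[[4,15],[13,5],[15,0],[48,5],[50,0]]
[[1,15],[13,5],[15,0],[48,5],[50,0]]
[[1,15],[13,5],[15,0],[48,5],[50,0]]
[[1,15],[13,5],[15,0],[48,5],[50,0]]
[[1,15],[13,5],[15,0],[44,14],[50,0]]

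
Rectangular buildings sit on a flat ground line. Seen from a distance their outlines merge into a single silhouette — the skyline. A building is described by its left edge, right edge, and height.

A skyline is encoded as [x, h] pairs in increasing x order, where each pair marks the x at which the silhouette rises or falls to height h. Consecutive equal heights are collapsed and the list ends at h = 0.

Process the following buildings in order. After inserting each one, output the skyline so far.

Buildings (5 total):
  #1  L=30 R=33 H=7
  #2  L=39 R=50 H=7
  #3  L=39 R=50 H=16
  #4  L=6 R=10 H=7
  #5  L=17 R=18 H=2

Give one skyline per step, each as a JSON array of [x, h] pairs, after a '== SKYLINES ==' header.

== SKYLINES ==
[[30,7],[33,0]]
[[30,7],[33,0],[39,7],[50,0]]
[[30,7],[33,0],[39,16],[50,0]]
[[6,7],[10,0],[30,7],[33,0],[39,16],[50,0]]
[[6,7],[10,0],[17,2],[18,0],[30,7],[33,0],[39,16],[50,0]]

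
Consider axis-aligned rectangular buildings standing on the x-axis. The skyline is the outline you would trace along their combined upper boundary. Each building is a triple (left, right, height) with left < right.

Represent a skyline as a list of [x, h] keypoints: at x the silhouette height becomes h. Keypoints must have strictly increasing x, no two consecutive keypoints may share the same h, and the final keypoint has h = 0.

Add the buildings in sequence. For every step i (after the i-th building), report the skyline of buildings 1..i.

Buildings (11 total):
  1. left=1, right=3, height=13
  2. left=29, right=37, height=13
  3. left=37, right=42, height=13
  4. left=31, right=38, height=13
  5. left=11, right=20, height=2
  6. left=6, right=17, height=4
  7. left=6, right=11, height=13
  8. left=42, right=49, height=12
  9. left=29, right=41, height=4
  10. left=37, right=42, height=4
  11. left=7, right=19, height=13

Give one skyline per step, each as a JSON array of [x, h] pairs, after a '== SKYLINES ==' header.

== SKYLINES ==
[[1,13],[3,0]]
[[1,13],[3,0],[29,13],[37,0]]
[[1,13],[3,0],[29,13],[42,0]]
[[1,13],[3,0],[29,13],[42,0]]
[[1,13],[3,0],[11,2],[20,0],[29,13],[42,0]]
[[1,13],[3,0],[6,4],[17,2],[20,0],[29,13],[42,0]]
[[1,13],[3,0],[6,13],[11,4],[17,2],[20,0],[29,13],[42,0]]
[[1,13],[3,0],[6,13],[11,4],[17,2],[20,0],[29,13],[42,12],[49,0]]
[[1,13],[3,0],[6,13],[11,4],[17,2],[20,0],[29,13],[42,12],[49,0]]
[[1,13],[3,0],[6,13],[11,4],[17,2],[20,0],[29,13],[42,12],[49,0]]
[[1,13],[3,0],[6,13],[19,2],[20,0],[29,13],[42,12],[49,0]]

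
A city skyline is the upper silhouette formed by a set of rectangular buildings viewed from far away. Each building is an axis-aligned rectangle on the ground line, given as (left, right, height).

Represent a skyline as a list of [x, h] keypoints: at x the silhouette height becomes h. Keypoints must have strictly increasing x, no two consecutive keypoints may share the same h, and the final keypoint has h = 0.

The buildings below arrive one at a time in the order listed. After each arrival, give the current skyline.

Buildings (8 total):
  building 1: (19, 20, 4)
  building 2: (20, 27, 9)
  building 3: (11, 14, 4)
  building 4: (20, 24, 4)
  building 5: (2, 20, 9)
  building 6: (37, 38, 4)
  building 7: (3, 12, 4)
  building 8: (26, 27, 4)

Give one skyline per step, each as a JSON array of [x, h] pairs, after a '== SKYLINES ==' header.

== SKYLINES ==
[[19,4],[20,0]]
[[19,4],[20,9],[27,0]]
[[11,4],[14,0],[19,4],[20,9],[27,0]]
[[11,4],[14,0],[19,4],[20,9],[27,0]]
[[2,9],[27,0]]
[[2,9],[27,0],[37,4],[38,0]]
[[2,9],[27,0],[37,4],[38,0]]
[[2,9],[27,0],[37,4],[38,0]]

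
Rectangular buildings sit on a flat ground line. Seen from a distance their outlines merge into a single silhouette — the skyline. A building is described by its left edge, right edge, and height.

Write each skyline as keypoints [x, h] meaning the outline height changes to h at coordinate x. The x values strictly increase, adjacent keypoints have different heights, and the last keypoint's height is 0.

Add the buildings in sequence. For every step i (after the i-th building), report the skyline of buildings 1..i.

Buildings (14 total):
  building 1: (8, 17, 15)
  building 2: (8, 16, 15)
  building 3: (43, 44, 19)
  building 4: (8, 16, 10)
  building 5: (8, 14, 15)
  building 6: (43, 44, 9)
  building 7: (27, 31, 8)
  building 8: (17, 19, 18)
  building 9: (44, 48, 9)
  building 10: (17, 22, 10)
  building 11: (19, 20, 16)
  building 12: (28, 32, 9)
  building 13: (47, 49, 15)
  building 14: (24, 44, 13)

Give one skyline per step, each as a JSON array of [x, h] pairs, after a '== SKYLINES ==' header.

== SKYLINES ==
[[8,15],[17,0]]
[[8,15],[17,0]]
[[8,15],[17,0],[43,19],[44,0]]
[[8,15],[17,0],[43,19],[44,0]]
[[8,15],[17,0],[43,19],[44,0]]
[[8,15],[17,0],[43,19],[44,0]]
[[8,15],[17,0],[27,8],[31,0],[43,19],[44,0]]
[[8,15],[17,18],[19,0],[27,8],[31,0],[43,19],[44,0]]
[[8,15],[17,18],[19,0],[27,8],[31,0],[43,19],[44,9],[48,0]]
[[8,15],[17,18],[19,10],[22,0],[27,8],[31,0],[43,19],[44,9],[48,0]]
[[8,15],[17,18],[19,16],[20,10],[22,0],[27,8],[31,0],[43,19],[44,9],[48,0]]
[[8,15],[17,18],[19,16],[20,10],[22,0],[27,8],[28,9],[32,0],[43,19],[44,9],[48,0]]
[[8,15],[17,18],[19,16],[20,10],[22,0],[27,8],[28,9],[32,0],[43,19],[44,9],[47,15],[49,0]]
[[8,15],[17,18],[19,16],[20,10],[22,0],[24,13],[43,19],[44,9],[47,15],[49,0]]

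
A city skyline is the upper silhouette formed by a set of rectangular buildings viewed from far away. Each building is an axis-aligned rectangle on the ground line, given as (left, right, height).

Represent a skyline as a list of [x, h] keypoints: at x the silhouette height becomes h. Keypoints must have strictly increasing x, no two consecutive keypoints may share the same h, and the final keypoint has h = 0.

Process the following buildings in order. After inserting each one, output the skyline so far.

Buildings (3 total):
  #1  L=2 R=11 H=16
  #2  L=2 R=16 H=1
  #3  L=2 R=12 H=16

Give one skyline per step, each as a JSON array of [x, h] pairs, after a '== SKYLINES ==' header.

== SKYLINES ==
[[2,16],[11,0]]
[[2,16],[11,1],[16,0]]
[[2,16],[12,1],[16,0]]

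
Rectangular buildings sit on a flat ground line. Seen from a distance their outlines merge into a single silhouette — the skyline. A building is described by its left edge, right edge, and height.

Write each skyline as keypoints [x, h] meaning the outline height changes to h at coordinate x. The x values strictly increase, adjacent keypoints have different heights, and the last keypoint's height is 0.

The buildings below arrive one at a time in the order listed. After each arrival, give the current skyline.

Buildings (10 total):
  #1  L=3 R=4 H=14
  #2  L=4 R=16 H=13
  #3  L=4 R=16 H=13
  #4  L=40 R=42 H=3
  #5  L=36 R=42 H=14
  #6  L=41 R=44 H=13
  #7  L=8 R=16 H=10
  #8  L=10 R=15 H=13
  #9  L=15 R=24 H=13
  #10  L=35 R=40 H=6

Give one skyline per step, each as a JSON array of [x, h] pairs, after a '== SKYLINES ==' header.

== SKYLINES ==
[[3,14],[4,0]]
[[3,14],[4,13],[16,0]]
[[3,14],[4,13],[16,0]]
[[3,14],[4,13],[16,0],[40,3],[42,0]]
[[3,14],[4,13],[16,0],[36,14],[42,0]]
[[3,14],[4,13],[16,0],[36,14],[42,13],[44,0]]
[[3,14],[4,13],[16,0],[36,14],[42,13],[44,0]]
[[3,14],[4,13],[16,0],[36,14],[42,13],[44,0]]
[[3,14],[4,13],[24,0],[36,14],[42,13],[44,0]]
[[3,14],[4,13],[24,0],[35,6],[36,14],[42,13],[44,0]]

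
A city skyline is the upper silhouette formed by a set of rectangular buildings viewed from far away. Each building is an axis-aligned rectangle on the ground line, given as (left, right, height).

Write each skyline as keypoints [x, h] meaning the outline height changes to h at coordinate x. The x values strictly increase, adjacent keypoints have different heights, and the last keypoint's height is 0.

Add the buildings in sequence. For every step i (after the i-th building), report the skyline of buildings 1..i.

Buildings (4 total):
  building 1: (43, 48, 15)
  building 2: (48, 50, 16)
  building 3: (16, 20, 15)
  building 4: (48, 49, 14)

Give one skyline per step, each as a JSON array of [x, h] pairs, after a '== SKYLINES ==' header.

== SKYLINES ==
[[43,15],[48,0]]
[[43,15],[48,16],[50,0]]
[[16,15],[20,0],[43,15],[48,16],[50,0]]
[[16,15],[20,0],[43,15],[48,16],[50,0]]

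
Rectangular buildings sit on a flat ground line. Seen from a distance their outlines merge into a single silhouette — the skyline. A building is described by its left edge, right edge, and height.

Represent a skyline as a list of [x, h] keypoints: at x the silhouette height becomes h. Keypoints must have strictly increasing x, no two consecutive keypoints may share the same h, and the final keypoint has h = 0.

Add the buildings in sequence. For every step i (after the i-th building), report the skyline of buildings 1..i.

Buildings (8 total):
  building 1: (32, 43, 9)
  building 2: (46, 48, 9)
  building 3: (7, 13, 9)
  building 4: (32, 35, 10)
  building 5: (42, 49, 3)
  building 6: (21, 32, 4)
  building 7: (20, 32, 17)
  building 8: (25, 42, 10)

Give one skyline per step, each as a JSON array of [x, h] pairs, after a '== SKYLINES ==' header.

== SKYLINES ==
[[32,9],[43,0]]
[[32,9],[43,0],[46,9],[48,0]]
[[7,9],[13,0],[32,9],[43,0],[46,9],[48,0]]
[[7,9],[13,0],[32,10],[35,9],[43,0],[46,9],[48,0]]
[[7,9],[13,0],[32,10],[35,9],[43,3],[46,9],[48,3],[49,0]]
[[7,9],[13,0],[21,4],[32,10],[35,9],[43,3],[46,9],[48,3],[49,0]]
[[7,9],[13,0],[20,17],[32,10],[35,9],[43,3],[46,9],[48,3],[49,0]]
[[7,9],[13,0],[20,17],[32,10],[42,9],[43,3],[46,9],[48,3],[49,0]]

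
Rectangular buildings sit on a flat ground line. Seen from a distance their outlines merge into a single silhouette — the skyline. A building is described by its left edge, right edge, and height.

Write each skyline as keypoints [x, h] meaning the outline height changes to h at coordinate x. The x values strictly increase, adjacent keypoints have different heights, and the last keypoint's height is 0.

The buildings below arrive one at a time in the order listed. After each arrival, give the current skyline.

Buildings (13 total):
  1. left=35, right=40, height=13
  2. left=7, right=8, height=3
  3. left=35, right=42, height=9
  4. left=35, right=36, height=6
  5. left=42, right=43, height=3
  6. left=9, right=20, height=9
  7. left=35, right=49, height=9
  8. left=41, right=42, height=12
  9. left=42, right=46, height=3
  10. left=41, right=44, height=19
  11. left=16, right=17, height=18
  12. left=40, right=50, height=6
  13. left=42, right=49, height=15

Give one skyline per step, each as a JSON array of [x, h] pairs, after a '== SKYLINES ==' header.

== SKYLINES ==
[[35,13],[40,0]]
[[7,3],[8,0],[35,13],[40,0]]
[[7,3],[8,0],[35,13],[40,9],[42,0]]
[[7,3],[8,0],[35,13],[40,9],[42,0]]
[[7,3],[8,0],[35,13],[40,9],[42,3],[43,0]]
[[7,3],[8,0],[9,9],[20,0],[35,13],[40,9],[42,3],[43,0]]
[[7,3],[8,0],[9,9],[20,0],[35,13],[40,9],[49,0]]
[[7,3],[8,0],[9,9],[20,0],[35,13],[40,9],[41,12],[42,9],[49,0]]
[[7,3],[8,0],[9,9],[20,0],[35,13],[40,9],[41,12],[42,9],[49,0]]
[[7,3],[8,0],[9,9],[20,0],[35,13],[40,9],[41,19],[44,9],[49,0]]
[[7,3],[8,0],[9,9],[16,18],[17,9],[20,0],[35,13],[40,9],[41,19],[44,9],[49,0]]
[[7,3],[8,0],[9,9],[16,18],[17,9],[20,0],[35,13],[40,9],[41,19],[44,9],[49,6],[50,0]]
[[7,3],[8,0],[9,9],[16,18],[17,9],[20,0],[35,13],[40,9],[41,19],[44,15],[49,6],[50,0]]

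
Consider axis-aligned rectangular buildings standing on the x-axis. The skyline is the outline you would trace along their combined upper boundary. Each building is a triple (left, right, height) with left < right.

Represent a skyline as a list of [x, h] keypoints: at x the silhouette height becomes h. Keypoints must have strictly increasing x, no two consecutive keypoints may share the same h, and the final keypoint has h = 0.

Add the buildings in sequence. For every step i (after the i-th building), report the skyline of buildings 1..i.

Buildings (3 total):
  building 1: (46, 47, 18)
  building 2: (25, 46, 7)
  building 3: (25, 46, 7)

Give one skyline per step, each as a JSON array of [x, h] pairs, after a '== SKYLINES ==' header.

== SKYLINES ==
[[46,18],[47,0]]
[[25,7],[46,18],[47,0]]
[[25,7],[46,18],[47,0]]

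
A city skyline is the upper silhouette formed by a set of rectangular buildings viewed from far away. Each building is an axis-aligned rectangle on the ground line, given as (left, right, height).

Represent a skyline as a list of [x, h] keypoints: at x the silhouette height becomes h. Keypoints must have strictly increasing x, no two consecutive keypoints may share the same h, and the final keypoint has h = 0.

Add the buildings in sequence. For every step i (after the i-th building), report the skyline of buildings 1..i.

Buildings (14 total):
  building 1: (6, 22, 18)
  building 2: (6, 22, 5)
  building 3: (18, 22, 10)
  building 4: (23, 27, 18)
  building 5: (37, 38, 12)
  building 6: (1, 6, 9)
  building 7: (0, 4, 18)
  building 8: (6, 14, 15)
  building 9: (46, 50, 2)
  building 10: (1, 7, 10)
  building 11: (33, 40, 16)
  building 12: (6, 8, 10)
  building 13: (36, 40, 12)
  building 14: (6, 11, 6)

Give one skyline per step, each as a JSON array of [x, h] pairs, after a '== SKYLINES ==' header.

== SKYLINES ==
[[6,18],[22,0]]
[[6,18],[22,0]]
[[6,18],[22,0]]
[[6,18],[22,0],[23,18],[27,0]]
[[6,18],[22,0],[23,18],[27,0],[37,12],[38,0]]
[[1,9],[6,18],[22,0],[23,18],[27,0],[37,12],[38,0]]
[[0,18],[4,9],[6,18],[22,0],[23,18],[27,0],[37,12],[38,0]]
[[0,18],[4,9],[6,18],[22,0],[23,18],[27,0],[37,12],[38,0]]
[[0,18],[4,9],[6,18],[22,0],[23,18],[27,0],[37,12],[38,0],[46,2],[50,0]]
[[0,18],[4,10],[6,18],[22,0],[23,18],[27,0],[37,12],[38,0],[46,2],[50,0]]
[[0,18],[4,10],[6,18],[22,0],[23,18],[27,0],[33,16],[40,0],[46,2],[50,0]]
[[0,18],[4,10],[6,18],[22,0],[23,18],[27,0],[33,16],[40,0],[46,2],[50,0]]
[[0,18],[4,10],[6,18],[22,0],[23,18],[27,0],[33,16],[40,0],[46,2],[50,0]]
[[0,18],[4,10],[6,18],[22,0],[23,18],[27,0],[33,16],[40,0],[46,2],[50,0]]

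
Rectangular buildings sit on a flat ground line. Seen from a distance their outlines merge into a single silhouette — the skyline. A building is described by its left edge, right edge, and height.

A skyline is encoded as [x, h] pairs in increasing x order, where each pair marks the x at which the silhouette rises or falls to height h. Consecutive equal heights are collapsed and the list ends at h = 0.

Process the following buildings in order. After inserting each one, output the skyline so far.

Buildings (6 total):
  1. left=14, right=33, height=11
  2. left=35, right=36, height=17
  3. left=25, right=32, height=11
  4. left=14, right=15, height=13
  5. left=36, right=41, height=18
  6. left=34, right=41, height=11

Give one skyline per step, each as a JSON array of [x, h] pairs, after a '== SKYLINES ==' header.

== SKYLINES ==
[[14,11],[33,0]]
[[14,11],[33,0],[35,17],[36,0]]
[[14,11],[33,0],[35,17],[36,0]]
[[14,13],[15,11],[33,0],[35,17],[36,0]]
[[14,13],[15,11],[33,0],[35,17],[36,18],[41,0]]
[[14,13],[15,11],[33,0],[34,11],[35,17],[36,18],[41,0]]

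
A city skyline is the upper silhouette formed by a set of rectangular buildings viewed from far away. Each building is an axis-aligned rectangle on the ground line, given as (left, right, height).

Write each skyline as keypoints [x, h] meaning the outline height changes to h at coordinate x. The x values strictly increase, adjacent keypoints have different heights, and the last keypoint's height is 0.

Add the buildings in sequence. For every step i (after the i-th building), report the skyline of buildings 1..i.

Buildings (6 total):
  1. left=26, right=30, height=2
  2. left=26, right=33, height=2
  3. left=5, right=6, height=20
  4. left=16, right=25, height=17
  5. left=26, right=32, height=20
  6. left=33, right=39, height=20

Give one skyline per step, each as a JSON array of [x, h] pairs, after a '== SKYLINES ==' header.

== SKYLINES ==
[[26,2],[30,0]]
[[26,2],[33,0]]
[[5,20],[6,0],[26,2],[33,0]]
[[5,20],[6,0],[16,17],[25,0],[26,2],[33,0]]
[[5,20],[6,0],[16,17],[25,0],[26,20],[32,2],[33,0]]
[[5,20],[6,0],[16,17],[25,0],[26,20],[32,2],[33,20],[39,0]]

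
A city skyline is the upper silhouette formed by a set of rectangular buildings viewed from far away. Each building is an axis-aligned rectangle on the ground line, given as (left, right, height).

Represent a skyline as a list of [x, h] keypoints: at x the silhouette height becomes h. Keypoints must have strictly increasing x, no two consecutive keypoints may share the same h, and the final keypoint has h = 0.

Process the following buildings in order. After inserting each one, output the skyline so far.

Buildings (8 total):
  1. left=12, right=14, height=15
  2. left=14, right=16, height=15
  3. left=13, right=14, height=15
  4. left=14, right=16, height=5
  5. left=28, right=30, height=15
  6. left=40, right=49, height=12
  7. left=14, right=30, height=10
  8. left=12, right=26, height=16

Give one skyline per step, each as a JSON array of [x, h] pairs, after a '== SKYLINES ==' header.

== SKYLINES ==
[[12,15],[14,0]]
[[12,15],[16,0]]
[[12,15],[16,0]]
[[12,15],[16,0]]
[[12,15],[16,0],[28,15],[30,0]]
[[12,15],[16,0],[28,15],[30,0],[40,12],[49,0]]
[[12,15],[16,10],[28,15],[30,0],[40,12],[49,0]]
[[12,16],[26,10],[28,15],[30,0],[40,12],[49,0]]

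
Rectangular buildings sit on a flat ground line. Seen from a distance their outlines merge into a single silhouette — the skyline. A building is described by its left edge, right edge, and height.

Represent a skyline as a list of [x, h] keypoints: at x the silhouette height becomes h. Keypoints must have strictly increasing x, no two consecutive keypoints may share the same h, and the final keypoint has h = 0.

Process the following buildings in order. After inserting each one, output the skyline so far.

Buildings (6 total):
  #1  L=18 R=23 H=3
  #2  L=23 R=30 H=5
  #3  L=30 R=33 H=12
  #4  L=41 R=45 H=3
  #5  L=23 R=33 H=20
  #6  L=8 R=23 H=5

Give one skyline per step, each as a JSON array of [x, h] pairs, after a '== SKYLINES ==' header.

== SKYLINES ==
[[18,3],[23,0]]
[[18,3],[23,5],[30,0]]
[[18,3],[23,5],[30,12],[33,0]]
[[18,3],[23,5],[30,12],[33,0],[41,3],[45,0]]
[[18,3],[23,20],[33,0],[41,3],[45,0]]
[[8,5],[23,20],[33,0],[41,3],[45,0]]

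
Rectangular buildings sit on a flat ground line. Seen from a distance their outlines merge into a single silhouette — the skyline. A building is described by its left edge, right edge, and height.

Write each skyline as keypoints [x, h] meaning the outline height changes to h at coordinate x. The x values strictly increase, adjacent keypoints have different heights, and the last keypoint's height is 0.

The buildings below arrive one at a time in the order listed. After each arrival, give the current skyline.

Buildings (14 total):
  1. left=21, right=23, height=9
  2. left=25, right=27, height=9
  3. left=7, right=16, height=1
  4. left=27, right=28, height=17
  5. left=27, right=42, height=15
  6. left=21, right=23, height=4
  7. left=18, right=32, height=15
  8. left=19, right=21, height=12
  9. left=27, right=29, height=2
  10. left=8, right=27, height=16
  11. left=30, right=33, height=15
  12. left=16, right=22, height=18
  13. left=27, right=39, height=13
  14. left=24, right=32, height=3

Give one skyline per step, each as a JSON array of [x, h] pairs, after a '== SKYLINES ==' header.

== SKYLINES ==
[[21,9],[23,0]]
[[21,9],[23,0],[25,9],[27,0]]
[[7,1],[16,0],[21,9],[23,0],[25,9],[27,0]]
[[7,1],[16,0],[21,9],[23,0],[25,9],[27,17],[28,0]]
[[7,1],[16,0],[21,9],[23,0],[25,9],[27,17],[28,15],[42,0]]
[[7,1],[16,0],[21,9],[23,0],[25,9],[27,17],[28,15],[42,0]]
[[7,1],[16,0],[18,15],[27,17],[28,15],[42,0]]
[[7,1],[16,0],[18,15],[27,17],[28,15],[42,0]]
[[7,1],[16,0],[18,15],[27,17],[28,15],[42,0]]
[[7,1],[8,16],[27,17],[28,15],[42,0]]
[[7,1],[8,16],[27,17],[28,15],[42,0]]
[[7,1],[8,16],[16,18],[22,16],[27,17],[28,15],[42,0]]
[[7,1],[8,16],[16,18],[22,16],[27,17],[28,15],[42,0]]
[[7,1],[8,16],[16,18],[22,16],[27,17],[28,15],[42,0]]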